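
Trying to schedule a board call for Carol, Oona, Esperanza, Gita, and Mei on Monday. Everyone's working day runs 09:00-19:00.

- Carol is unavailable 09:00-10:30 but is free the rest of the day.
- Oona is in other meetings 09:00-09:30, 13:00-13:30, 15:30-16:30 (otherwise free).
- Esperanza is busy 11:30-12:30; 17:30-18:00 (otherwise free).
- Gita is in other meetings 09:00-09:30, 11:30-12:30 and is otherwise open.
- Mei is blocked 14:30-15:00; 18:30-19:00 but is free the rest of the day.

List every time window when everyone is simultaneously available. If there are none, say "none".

Carol free: 10:30-19:00 (invert busy blocks within the working day).
Oona free: 09:30-13:00, 13:30-15:30, 16:30-19:00 (invert busy blocks within the working day).
Esperanza free: 09:00-11:30, 12:30-17:30, 18:00-19:00 (invert busy blocks within the working day).
Gita free: 09:30-11:30, 12:30-19:00 (invert busy blocks within the working day).
Mei free: 09:00-14:30, 15:00-18:30 (invert busy blocks within the working day).
Carol ∩ Oona: 10:30-13:00, 13:30-15:30, 16:30-19:00.
Carol ∩ Oona ∩ Esperanza: 10:30-11:30, 12:30-13:00, 13:30-15:30, 16:30-17:30, 18:00-19:00.
Carol ∩ Oona ∩ Esperanza ∩ Gita: 10:30-11:30, 12:30-13:00, 13:30-15:30, 16:30-17:30, 18:00-19:00.
Carol ∩ Oona ∩ Esperanza ∩ Gita ∩ Mei: 10:30-11:30, 12:30-13:00, 13:30-14:30, 15:00-15:30, 16:30-17:30, 18:00-18:30.
So the common availability across everyone is 10:30-11:30, 12:30-13:00, 13:30-14:30, 15:00-15:30, 16:30-17:30, 18:00-18:30.

10:30-11:30, 12:30-13:00, 13:30-14:30, 15:00-15:30, 16:30-17:30, 18:00-18:30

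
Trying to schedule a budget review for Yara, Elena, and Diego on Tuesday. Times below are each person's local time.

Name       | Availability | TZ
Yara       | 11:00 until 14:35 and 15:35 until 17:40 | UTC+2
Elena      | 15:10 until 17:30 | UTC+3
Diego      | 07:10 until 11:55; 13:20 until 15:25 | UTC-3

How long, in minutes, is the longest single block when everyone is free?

Yara in UTC: 09:00-12:35, 13:35-15:40 (subtract 2h to convert from UTC+2).
Elena in UTC: 12:10-14:30 (subtract 3h to convert from UTC+3).
Diego in UTC: 10:10-14:55, 16:20-18:25 (add 3h to convert from UTC-3).
Yara ∩ Elena: 12:10-12:35, 13:35-14:30.
Yara ∩ Elena ∩ Diego: 12:10-12:35, 13:35-14:30.
The longest is 13:35-14:30 at 55 minutes.

55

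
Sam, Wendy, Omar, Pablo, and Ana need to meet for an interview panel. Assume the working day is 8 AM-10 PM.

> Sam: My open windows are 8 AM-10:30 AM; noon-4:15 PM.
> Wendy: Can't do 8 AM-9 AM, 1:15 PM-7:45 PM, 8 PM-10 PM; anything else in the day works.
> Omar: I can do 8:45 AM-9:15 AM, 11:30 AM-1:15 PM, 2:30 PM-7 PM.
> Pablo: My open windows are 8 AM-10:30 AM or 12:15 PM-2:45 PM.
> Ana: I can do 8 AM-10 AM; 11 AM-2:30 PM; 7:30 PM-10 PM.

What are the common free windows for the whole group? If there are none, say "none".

09:00-09:15, 12:15-13:15

Sam free: 08:00-10:30, 12:00-16:15.
Wendy free: 09:00-13:15, 19:45-20:00 (invert busy blocks within the working day).
Omar free: 08:45-09:15, 11:30-13:15, 14:30-19:00.
Pablo free: 08:00-10:30, 12:15-14:45.
Ana free: 08:00-10:00, 11:00-14:30, 19:30-22:00.
Sam ∩ Wendy: 09:00-10:30, 12:00-13:15.
Sam ∩ Wendy ∩ Omar: 09:00-09:15, 12:00-13:15.
Sam ∩ Wendy ∩ Omar ∩ Pablo: 09:00-09:15, 12:15-13:15.
Sam ∩ Wendy ∩ Omar ∩ Pablo ∩ Ana: 09:00-09:15, 12:15-13:15.
Those are the intersection windows.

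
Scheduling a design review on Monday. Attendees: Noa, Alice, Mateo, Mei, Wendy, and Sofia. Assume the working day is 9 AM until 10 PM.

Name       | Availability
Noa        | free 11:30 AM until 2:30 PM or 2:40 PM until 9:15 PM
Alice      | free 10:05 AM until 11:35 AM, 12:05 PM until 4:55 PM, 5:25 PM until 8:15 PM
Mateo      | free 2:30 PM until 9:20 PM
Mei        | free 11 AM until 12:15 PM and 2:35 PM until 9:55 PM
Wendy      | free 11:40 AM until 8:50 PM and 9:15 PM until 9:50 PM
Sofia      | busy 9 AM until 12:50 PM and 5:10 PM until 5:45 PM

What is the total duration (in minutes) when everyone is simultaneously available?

Noa free: 11:30-14:30, 14:40-21:15.
Alice free: 10:05-11:35, 12:05-16:55, 17:25-20:15.
Mateo free: 14:30-21:20.
Mei free: 11:00-12:15, 14:35-21:55.
Wendy free: 11:40-20:50, 21:15-21:50.
Sofia free: 12:50-17:10, 17:45-22:00 (invert busy blocks within the working day).
Noa ∩ Alice: 11:30-11:35, 12:05-14:30, 14:40-16:55, 17:25-20:15.
Noa ∩ Alice ∩ Mateo: 14:40-16:55, 17:25-20:15.
Noa ∩ Alice ∩ Mateo ∩ Mei: 14:40-16:55, 17:25-20:15.
Noa ∩ Alice ∩ Mateo ∩ Mei ∩ Wendy: 14:40-16:55, 17:25-20:15.
Noa ∩ Alice ∩ Mateo ∩ Mei ∩ Wendy ∩ Sofia: 14:40-16:55, 17:45-20:15.
Summing the common windows: 135 + 150 = 285 minutes.

285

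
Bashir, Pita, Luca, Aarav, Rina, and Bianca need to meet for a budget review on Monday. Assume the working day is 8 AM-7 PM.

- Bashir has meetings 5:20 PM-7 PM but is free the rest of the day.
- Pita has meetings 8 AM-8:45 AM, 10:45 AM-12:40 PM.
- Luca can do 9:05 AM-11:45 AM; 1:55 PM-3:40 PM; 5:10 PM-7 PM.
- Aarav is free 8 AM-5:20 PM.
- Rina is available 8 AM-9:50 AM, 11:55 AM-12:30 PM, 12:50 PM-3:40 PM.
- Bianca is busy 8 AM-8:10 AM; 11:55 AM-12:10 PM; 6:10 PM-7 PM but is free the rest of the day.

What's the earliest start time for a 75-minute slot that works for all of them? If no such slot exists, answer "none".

Bashir free: 08:00-17:20 (invert busy blocks within the working day).
Pita free: 08:45-10:45, 12:40-19:00 (invert busy blocks within the working day).
Luca free: 09:05-11:45, 13:55-15:40, 17:10-19:00.
Aarav free: 08:00-17:20.
Rina free: 08:00-09:50, 11:55-12:30, 12:50-15:40.
Bianca free: 08:10-11:55, 12:10-18:10 (invert busy blocks within the working day).
Bashir ∩ Pita: 08:45-10:45, 12:40-17:20.
Bashir ∩ Pita ∩ Luca: 09:05-10:45, 13:55-15:40, 17:10-17:20.
Bashir ∩ Pita ∩ Luca ∩ Aarav: 09:05-10:45, 13:55-15:40, 17:10-17:20.
Bashir ∩ Pita ∩ Luca ∩ Aarav ∩ Rina: 09:05-09:50, 13:55-15:40.
Bashir ∩ Pita ∩ Luca ∩ Aarav ∩ Rina ∩ Bianca: 09:05-09:50, 13:55-15:40.
So the common availability across everyone is 09:05-09:50, 13:55-15:40.
The first common window of at least 75 minutes is 13:55-15:40, so the earliest start is 13:55.

13:55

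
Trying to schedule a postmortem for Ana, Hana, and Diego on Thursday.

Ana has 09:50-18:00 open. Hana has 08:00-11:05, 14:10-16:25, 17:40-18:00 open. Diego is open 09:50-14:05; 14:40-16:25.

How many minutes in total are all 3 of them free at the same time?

Ana ∩ Hana: 09:50-11:05, 14:10-16:25, 17:40-18:00.
Ana ∩ Hana ∩ Diego: 09:50-11:05, 14:40-16:25.
Those are the intersection windows.
Summing the common windows: 75 + 105 = 180 minutes.

180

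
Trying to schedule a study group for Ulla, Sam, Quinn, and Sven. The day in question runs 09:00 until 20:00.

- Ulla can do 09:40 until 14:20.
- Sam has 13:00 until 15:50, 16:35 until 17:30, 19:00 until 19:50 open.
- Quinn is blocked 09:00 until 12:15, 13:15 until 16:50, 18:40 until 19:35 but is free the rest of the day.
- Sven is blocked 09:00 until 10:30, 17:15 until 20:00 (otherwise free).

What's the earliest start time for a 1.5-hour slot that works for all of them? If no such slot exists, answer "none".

none

Ulla free: 09:40-14:20.
Sam free: 13:00-15:50, 16:35-17:30, 19:00-19:50.
Quinn free: 12:15-13:15, 16:50-18:40, 19:35-20:00 (invert busy blocks within the working day).
Sven free: 10:30-17:15 (invert busy blocks within the working day).
Ulla ∩ Sam: 13:00-14:20.
Ulla ∩ Sam ∩ Quinn: 13:00-13:15.
Ulla ∩ Sam ∩ Quinn ∩ Sven: 13:00-13:15.
No common window is at least 90 minutes long.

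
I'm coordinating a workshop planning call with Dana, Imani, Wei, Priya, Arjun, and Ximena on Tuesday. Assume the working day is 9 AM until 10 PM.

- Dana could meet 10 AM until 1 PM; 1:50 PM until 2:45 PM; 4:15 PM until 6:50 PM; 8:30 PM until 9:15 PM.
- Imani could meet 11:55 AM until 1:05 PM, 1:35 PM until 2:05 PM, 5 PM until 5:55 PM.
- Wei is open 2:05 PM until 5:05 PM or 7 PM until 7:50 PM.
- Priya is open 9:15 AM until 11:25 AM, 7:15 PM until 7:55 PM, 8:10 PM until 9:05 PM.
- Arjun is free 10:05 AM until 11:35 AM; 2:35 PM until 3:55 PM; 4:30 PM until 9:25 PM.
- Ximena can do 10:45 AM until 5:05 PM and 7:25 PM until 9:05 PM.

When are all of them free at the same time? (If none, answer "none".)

Dana ∩ Imani: 11:55-13:00, 13:50-14:05, 17:00-17:55.
Dana ∩ Imani ∩ Wei: 17:00-17:05.
Dana ∩ Imani ∩ Wei ∩ Priya: ∅.
Dana ∩ Imani ∩ Wei ∩ Priya ∩ Arjun: ∅.
Dana ∩ Imani ∩ Wei ∩ Priya ∩ Arjun ∩ Ximena: ∅.
There is no time when everyone is free.

none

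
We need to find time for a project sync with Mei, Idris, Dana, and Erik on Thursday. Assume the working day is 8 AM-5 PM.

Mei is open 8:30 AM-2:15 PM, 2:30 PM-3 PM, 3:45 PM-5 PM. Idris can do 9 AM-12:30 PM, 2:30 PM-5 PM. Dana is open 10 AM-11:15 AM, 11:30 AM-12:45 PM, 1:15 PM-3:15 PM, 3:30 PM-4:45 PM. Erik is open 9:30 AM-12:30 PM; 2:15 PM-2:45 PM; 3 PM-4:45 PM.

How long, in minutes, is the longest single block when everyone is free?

75

Mei ∩ Idris: 09:00-12:30, 14:30-15:00, 15:45-17:00.
Mei ∩ Idris ∩ Dana: 10:00-11:15, 11:30-12:30, 14:30-15:00, 15:45-16:45.
Mei ∩ Idris ∩ Dana ∩ Erik: 10:00-11:15, 11:30-12:30, 14:30-14:45, 15:45-16:45.
The longest is 10:00-11:15 at 75 minutes.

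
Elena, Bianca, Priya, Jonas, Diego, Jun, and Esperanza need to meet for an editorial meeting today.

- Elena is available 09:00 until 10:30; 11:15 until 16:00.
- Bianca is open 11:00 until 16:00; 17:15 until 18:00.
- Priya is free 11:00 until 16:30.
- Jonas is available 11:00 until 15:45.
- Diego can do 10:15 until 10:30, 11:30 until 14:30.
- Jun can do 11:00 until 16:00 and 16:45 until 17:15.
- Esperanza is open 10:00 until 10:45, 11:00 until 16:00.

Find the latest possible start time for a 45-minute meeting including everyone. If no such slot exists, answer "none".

Elena ∩ Bianca: 11:15-16:00.
Elena ∩ Bianca ∩ Priya: 11:15-16:00.
Elena ∩ Bianca ∩ Priya ∩ Jonas: 11:15-15:45.
Elena ∩ Bianca ∩ Priya ∩ Jonas ∩ Diego: 11:30-14:30.
Elena ∩ Bianca ∩ Priya ∩ Jonas ∩ Diego ∩ Jun: 11:30-14:30.
Elena ∩ Bianca ∩ Priya ∩ Jonas ∩ Diego ∩ Jun ∩ Esperanza: 11:30-14:30.
The last common window of at least 45 minutes is 11:30-14:30; a 45-minute meeting can start as late as 13:45 and still end by 14:30.

13:45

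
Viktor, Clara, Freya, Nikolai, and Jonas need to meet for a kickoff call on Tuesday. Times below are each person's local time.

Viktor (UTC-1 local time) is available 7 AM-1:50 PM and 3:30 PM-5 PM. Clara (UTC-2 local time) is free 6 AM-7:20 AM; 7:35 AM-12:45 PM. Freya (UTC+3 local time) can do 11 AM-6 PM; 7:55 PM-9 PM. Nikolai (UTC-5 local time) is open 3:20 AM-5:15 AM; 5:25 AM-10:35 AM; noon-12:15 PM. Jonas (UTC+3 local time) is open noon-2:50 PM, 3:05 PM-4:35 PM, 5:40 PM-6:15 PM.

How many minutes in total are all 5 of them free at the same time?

240

Viktor in UTC: 08:00-14:50, 16:30-18:00 (add 1h to convert from UTC-1).
Clara in UTC: 08:00-09:20, 09:35-14:45 (add 2h to convert from UTC-2).
Freya in UTC: 08:00-15:00, 16:55-18:00 (subtract 3h to convert from UTC+3).
Nikolai in UTC: 08:20-10:15, 10:25-15:35, 17:00-17:15 (add 5h to convert from UTC-5).
Jonas in UTC: 09:00-11:50, 12:05-13:35, 14:40-15:15 (subtract 3h to convert from UTC+3).
Viktor ∩ Clara: 08:00-09:20, 09:35-14:45.
Viktor ∩ Clara ∩ Freya: 08:00-09:20, 09:35-14:45.
Viktor ∩ Clara ∩ Freya ∩ Nikolai: 08:20-09:20, 09:35-10:15, 10:25-14:45.
Viktor ∩ Clara ∩ Freya ∩ Nikolai ∩ Jonas: 09:00-09:20, 09:35-10:15, 10:25-11:50, 12:05-13:35, 14:40-14:45.
So the common availability across everyone is 09:00-09:20, 09:35-10:15, 10:25-11:50, 12:05-13:35, 14:40-14:45.
Summing the common windows: 20 + 40 + 85 + 90 + 5 = 240 minutes.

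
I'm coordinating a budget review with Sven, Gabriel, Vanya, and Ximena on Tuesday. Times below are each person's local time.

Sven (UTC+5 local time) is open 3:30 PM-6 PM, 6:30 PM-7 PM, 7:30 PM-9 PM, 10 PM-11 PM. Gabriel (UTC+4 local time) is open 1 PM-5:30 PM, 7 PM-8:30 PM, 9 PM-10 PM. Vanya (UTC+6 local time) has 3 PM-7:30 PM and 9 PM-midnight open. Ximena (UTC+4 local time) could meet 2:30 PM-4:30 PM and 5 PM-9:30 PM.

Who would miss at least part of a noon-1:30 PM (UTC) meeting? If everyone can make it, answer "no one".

Sven, Ximena

Sven in UTC: 10:30-13:00, 13:30-14:00, 14:30-16:00, 17:00-18:00 (subtract 5h to convert from UTC+5).
Gabriel in UTC: 09:00-13:30, 15:00-16:30, 17:00-18:00 (subtract 4h to convert from UTC+4).
Vanya in UTC: 09:00-13:30, 15:00-18:00 (subtract 6h to convert from UTC+6).
Ximena in UTC: 10:30-12:30, 13:00-17:30 (subtract 4h to convert from UTC+4).
Sven: not fully free for 12:00-13:30. Gabriel: free for 12:00-13:30. Vanya: free for 12:00-13:30. Ximena: not fully free for 12:00-13:30.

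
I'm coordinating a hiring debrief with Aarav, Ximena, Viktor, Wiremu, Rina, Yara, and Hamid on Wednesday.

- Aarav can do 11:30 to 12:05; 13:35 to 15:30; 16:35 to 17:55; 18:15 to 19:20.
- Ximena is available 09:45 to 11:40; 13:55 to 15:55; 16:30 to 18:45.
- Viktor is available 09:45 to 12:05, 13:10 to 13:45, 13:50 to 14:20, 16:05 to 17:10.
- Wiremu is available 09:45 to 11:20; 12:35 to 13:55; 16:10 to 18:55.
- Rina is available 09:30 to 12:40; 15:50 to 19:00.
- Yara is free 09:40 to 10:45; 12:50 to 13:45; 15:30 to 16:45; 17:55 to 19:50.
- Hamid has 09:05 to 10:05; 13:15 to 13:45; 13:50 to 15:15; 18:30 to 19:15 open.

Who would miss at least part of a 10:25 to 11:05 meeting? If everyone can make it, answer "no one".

Aarav, Hamid, Yara

Aarav: not fully free for 10:25-11:05. Ximena: free for 10:25-11:05. Viktor: free for 10:25-11:05. Wiremu: free for 10:25-11:05. Rina: free for 10:25-11:05. Yara: not fully free for 10:25-11:05. Hamid: not fully free for 10:25-11:05.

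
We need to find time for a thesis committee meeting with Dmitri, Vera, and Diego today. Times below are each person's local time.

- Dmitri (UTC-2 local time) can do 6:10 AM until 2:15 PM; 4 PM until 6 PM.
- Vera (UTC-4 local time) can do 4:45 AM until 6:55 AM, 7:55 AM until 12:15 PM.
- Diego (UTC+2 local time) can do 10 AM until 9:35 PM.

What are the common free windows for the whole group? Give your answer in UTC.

08:45-10:55, 11:55-16:15

Dmitri in UTC: 08:10-16:15, 18:00-20:00 (add 2h to convert from UTC-2).
Vera in UTC: 08:45-10:55, 11:55-16:15 (add 4h to convert from UTC-4).
Diego in UTC: 08:00-19:35 (subtract 2h to convert from UTC+2).
Dmitri ∩ Vera: 08:45-10:55, 11:55-16:15.
Dmitri ∩ Vera ∩ Diego: 08:45-10:55, 11:55-16:15.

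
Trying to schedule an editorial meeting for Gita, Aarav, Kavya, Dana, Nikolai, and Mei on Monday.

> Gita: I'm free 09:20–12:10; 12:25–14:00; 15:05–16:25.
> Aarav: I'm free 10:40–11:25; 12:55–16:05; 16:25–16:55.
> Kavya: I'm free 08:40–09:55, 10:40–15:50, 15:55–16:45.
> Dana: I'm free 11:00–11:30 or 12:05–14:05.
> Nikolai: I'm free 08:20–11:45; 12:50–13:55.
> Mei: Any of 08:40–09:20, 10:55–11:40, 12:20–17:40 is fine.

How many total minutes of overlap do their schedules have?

85

Gita ∩ Aarav: 10:40-11:25, 12:55-14:00, 15:05-16:05.
Gita ∩ Aarav ∩ Kavya: 10:40-11:25, 12:55-14:00, 15:05-15:50, 15:55-16:05.
Gita ∩ Aarav ∩ Kavya ∩ Dana: 11:00-11:25, 12:55-14:00.
Gita ∩ Aarav ∩ Kavya ∩ Dana ∩ Nikolai: 11:00-11:25, 12:55-13:55.
Gita ∩ Aarav ∩ Kavya ∩ Dana ∩ Nikolai ∩ Mei: 11:00-11:25, 12:55-13:55.
Summing the common windows: 25 + 60 = 85 minutes.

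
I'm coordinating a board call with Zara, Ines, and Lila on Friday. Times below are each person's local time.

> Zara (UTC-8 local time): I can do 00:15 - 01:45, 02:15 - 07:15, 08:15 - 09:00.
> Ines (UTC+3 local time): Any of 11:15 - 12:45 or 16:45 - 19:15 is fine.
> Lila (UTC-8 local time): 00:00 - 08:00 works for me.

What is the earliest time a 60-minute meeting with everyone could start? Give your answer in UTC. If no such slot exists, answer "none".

Zara in UTC: 08:15-09:45, 10:15-15:15, 16:15-17:00 (add 8h to convert from UTC-8).
Ines in UTC: 08:15-09:45, 13:45-16:15 (subtract 3h to convert from UTC+3).
Lila in UTC: 08:00-16:00 (add 8h to convert from UTC-8).
Zara ∩ Ines: 08:15-09:45, 13:45-15:15.
Zara ∩ Ines ∩ Lila: 08:15-09:45, 13:45-15:15.
The first common window of at least 60 minutes is 08:15-09:45, so the earliest start is 08:15.

08:15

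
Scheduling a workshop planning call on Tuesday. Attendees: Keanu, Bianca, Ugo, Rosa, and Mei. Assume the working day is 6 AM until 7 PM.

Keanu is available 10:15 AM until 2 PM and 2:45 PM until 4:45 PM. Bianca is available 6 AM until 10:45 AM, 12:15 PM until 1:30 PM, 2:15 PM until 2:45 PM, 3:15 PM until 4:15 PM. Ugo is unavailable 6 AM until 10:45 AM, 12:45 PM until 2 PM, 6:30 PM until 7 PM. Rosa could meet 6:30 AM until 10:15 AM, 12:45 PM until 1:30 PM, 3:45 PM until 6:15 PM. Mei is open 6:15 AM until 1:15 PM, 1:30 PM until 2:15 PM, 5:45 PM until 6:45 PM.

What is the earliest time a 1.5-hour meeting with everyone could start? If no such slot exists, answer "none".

none

Keanu free: 10:15-14:00, 14:45-16:45.
Bianca free: 06:00-10:45, 12:15-13:30, 14:15-14:45, 15:15-16:15.
Ugo free: 10:45-12:45, 14:00-18:30 (invert busy blocks within the working day).
Rosa free: 06:30-10:15, 12:45-13:30, 15:45-18:15.
Mei free: 06:15-13:15, 13:30-14:15, 17:45-18:45.
Keanu ∩ Bianca: 10:15-10:45, 12:15-13:30, 15:15-16:15.
Keanu ∩ Bianca ∩ Ugo: 12:15-12:45, 15:15-16:15.
Keanu ∩ Bianca ∩ Ugo ∩ Rosa: 15:45-16:15.
Keanu ∩ Bianca ∩ Ugo ∩ Rosa ∩ Mei: ∅.
There is no time when everyone is free.
No common window is at least 90 minutes long.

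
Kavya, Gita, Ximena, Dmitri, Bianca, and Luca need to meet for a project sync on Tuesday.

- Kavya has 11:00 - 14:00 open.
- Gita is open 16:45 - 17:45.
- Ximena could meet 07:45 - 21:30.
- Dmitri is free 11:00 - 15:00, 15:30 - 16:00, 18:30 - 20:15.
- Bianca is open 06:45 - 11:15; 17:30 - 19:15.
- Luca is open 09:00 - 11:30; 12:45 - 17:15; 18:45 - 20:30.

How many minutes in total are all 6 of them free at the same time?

Kavya ∩ Gita: ∅.
Kavya ∩ Gita ∩ Ximena: ∅.
Kavya ∩ Gita ∩ Ximena ∩ Dmitri: ∅.
Kavya ∩ Gita ∩ Ximena ∩ Dmitri ∩ Bianca: ∅.
Kavya ∩ Gita ∩ Ximena ∩ Dmitri ∩ Bianca ∩ Luca: ∅.
There is no time when everyone is free.
There is no common window, so the total is 0 minutes.

0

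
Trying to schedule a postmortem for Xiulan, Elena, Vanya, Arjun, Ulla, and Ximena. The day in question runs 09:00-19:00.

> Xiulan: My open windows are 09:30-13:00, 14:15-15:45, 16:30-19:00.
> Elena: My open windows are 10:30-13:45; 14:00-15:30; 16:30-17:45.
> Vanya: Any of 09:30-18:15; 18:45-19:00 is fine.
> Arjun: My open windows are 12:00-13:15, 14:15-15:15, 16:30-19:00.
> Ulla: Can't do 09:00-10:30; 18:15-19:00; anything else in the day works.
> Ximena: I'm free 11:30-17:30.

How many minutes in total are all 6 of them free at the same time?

Xiulan free: 09:30-13:00, 14:15-15:45, 16:30-19:00.
Elena free: 10:30-13:45, 14:00-15:30, 16:30-17:45.
Vanya free: 09:30-18:15, 18:45-19:00.
Arjun free: 12:00-13:15, 14:15-15:15, 16:30-19:00.
Ulla free: 10:30-18:15 (invert busy blocks within the working day).
Ximena free: 11:30-17:30.
Xiulan ∩ Elena: 10:30-13:00, 14:15-15:30, 16:30-17:45.
Xiulan ∩ Elena ∩ Vanya: 10:30-13:00, 14:15-15:30, 16:30-17:45.
Xiulan ∩ Elena ∩ Vanya ∩ Arjun: 12:00-13:00, 14:15-15:15, 16:30-17:45.
Xiulan ∩ Elena ∩ Vanya ∩ Arjun ∩ Ulla: 12:00-13:00, 14:15-15:15, 16:30-17:45.
Xiulan ∩ Elena ∩ Vanya ∩ Arjun ∩ Ulla ∩ Ximena: 12:00-13:00, 14:15-15:15, 16:30-17:30.
Those are the intersection windows.
Summing the common windows: 60 + 60 + 60 = 180 minutes.

180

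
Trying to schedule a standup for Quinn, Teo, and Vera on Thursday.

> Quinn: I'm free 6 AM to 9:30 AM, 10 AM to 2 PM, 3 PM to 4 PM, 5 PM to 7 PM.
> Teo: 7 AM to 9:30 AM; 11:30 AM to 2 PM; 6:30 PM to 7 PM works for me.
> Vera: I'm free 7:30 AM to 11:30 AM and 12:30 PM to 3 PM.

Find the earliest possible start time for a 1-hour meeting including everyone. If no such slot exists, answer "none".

07:30

Quinn ∩ Teo: 07:00-09:30, 11:30-14:00, 18:30-19:00.
Quinn ∩ Teo ∩ Vera: 07:30-09:30, 12:30-14:00.
The first common window of at least 60 minutes is 07:30-09:30, so the earliest start is 07:30.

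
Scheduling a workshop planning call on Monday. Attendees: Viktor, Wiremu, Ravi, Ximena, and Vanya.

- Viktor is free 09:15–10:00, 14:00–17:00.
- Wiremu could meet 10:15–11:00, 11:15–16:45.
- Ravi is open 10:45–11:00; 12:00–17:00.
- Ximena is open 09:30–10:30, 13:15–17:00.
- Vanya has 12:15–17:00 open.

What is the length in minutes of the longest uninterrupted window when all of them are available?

165

Viktor ∩ Wiremu: 14:00-16:45.
Viktor ∩ Wiremu ∩ Ravi: 14:00-16:45.
Viktor ∩ Wiremu ∩ Ravi ∩ Ximena: 14:00-16:45.
Viktor ∩ Wiremu ∩ Ravi ∩ Ximena ∩ Vanya: 14:00-16:45.
So the common availability across everyone is 14:00-16:45.
The longest is 14:00-16:45 at 165 minutes.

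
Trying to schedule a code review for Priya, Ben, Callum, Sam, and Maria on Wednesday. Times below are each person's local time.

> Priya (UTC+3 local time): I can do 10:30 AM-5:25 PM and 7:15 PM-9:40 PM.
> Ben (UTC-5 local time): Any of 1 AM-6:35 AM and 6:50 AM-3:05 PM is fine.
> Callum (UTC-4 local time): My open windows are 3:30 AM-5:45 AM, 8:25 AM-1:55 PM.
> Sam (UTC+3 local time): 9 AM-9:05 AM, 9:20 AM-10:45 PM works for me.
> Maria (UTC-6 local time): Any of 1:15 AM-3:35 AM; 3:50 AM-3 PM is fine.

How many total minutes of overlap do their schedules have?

Priya in UTC: 07:30-14:25, 16:15-18:40 (subtract 3h to convert from UTC+3).
Ben in UTC: 06:00-11:35, 11:50-20:05 (add 5h to convert from UTC-5).
Callum in UTC: 07:30-09:45, 12:25-17:55 (add 4h to convert from UTC-4).
Sam in UTC: 06:00-06:05, 06:20-19:45 (subtract 3h to convert from UTC+3).
Maria in UTC: 07:15-09:35, 09:50-21:00 (add 6h to convert from UTC-6).
Priya ∩ Ben: 07:30-11:35, 11:50-14:25, 16:15-18:40.
Priya ∩ Ben ∩ Callum: 07:30-09:45, 12:25-14:25, 16:15-17:55.
Priya ∩ Ben ∩ Callum ∩ Sam: 07:30-09:45, 12:25-14:25, 16:15-17:55.
Priya ∩ Ben ∩ Callum ∩ Sam ∩ Maria: 07:30-09:35, 12:25-14:25, 16:15-17:55.
Summing the common windows: 125 + 120 + 100 = 345 minutes.

345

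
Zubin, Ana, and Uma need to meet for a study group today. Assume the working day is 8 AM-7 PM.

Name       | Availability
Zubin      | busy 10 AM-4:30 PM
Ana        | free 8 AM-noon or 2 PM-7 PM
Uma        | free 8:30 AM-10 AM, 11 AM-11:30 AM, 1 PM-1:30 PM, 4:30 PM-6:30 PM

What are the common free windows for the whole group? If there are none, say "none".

08:30-10:00, 16:30-18:30

Zubin free: 08:00-10:00, 16:30-19:00 (invert busy blocks within the working day).
Ana free: 08:00-12:00, 14:00-19:00.
Uma free: 08:30-10:00, 11:00-11:30, 13:00-13:30, 16:30-18:30.
Zubin ∩ Ana: 08:00-10:00, 16:30-19:00.
Zubin ∩ Ana ∩ Uma: 08:30-10:00, 16:30-18:30.
Those are the intersection windows.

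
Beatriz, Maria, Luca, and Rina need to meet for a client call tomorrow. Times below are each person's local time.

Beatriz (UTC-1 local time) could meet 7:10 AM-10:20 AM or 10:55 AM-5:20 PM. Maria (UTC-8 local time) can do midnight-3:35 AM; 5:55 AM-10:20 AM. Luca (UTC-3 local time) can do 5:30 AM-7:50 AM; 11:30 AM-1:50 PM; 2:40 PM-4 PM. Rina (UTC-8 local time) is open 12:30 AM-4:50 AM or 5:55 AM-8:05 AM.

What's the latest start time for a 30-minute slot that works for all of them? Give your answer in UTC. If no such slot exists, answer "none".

Beatriz in UTC: 08:10-11:20, 11:55-18:20 (add 1h to convert from UTC-1).
Maria in UTC: 08:00-11:35, 13:55-18:20 (add 8h to convert from UTC-8).
Luca in UTC: 08:30-10:50, 14:30-16:50, 17:40-19:00 (add 3h to convert from UTC-3).
Rina in UTC: 08:30-12:50, 13:55-16:05 (add 8h to convert from UTC-8).
Beatriz ∩ Maria: 08:10-11:20, 13:55-18:20.
Beatriz ∩ Maria ∩ Luca: 08:30-10:50, 14:30-16:50, 17:40-18:20.
Beatriz ∩ Maria ∩ Luca ∩ Rina: 08:30-10:50, 14:30-16:05.
The last common window of at least 30 minutes is 14:30-16:05; a 30-minute meeting can start as late as 15:35 and still end by 16:05.

15:35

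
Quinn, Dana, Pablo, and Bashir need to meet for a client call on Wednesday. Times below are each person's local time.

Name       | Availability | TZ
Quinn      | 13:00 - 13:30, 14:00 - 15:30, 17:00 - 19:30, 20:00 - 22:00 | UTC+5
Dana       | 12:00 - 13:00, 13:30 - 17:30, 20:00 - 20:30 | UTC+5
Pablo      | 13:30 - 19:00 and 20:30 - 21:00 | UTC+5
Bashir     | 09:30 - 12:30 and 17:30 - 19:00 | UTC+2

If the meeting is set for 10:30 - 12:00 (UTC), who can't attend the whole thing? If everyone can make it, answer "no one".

Quinn in UTC: 08:00-08:30, 09:00-10:30, 12:00-14:30, 15:00-17:00 (subtract 5h to convert from UTC+5).
Dana in UTC: 07:00-08:00, 08:30-12:30, 15:00-15:30 (subtract 5h to convert from UTC+5).
Pablo in UTC: 08:30-14:00, 15:30-16:00 (subtract 5h to convert from UTC+5).
Bashir in UTC: 07:30-10:30, 15:30-17:00 (subtract 2h to convert from UTC+2).
Quinn: not fully free for 10:30-12:00. Dana: free for 10:30-12:00. Pablo: free for 10:30-12:00. Bashir: not fully free for 10:30-12:00.

Bashir, Quinn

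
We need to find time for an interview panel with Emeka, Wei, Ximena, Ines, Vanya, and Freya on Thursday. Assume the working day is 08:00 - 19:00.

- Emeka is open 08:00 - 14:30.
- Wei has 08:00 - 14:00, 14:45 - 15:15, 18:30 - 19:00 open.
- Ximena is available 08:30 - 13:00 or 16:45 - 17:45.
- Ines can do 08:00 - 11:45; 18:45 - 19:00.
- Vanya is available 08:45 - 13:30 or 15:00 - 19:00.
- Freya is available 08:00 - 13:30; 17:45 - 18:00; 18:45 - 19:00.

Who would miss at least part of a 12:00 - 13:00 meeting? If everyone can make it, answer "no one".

Emeka: free for 12:00-13:00. Wei: free for 12:00-13:00. Ximena: free for 12:00-13:00. Ines: not fully free for 12:00-13:00. Vanya: free for 12:00-13:00. Freya: free for 12:00-13:00.

Ines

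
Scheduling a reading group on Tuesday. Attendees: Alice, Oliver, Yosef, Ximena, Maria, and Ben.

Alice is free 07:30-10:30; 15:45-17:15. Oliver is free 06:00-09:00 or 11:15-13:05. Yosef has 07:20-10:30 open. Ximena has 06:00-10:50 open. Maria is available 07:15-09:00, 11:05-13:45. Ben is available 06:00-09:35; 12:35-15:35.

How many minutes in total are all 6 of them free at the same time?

Alice ∩ Oliver: 07:30-09:00.
Alice ∩ Oliver ∩ Yosef: 07:30-09:00.
Alice ∩ Oliver ∩ Yosef ∩ Ximena: 07:30-09:00.
Alice ∩ Oliver ∩ Yosef ∩ Ximena ∩ Maria: 07:30-09:00.
Alice ∩ Oliver ∩ Yosef ∩ Ximena ∩ Maria ∩ Ben: 07:30-09:00.
That's a single block of 90 minutes.

90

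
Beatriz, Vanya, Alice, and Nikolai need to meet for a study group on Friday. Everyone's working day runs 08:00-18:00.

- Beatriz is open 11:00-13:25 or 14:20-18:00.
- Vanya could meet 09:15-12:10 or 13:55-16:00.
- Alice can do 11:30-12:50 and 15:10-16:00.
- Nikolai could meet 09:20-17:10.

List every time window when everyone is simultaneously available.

Beatriz ∩ Vanya: 11:00-12:10, 14:20-16:00.
Beatriz ∩ Vanya ∩ Alice: 11:30-12:10, 15:10-16:00.
Beatriz ∩ Vanya ∩ Alice ∩ Nikolai: 11:30-12:10, 15:10-16:00.

11:30-12:10, 15:10-16:00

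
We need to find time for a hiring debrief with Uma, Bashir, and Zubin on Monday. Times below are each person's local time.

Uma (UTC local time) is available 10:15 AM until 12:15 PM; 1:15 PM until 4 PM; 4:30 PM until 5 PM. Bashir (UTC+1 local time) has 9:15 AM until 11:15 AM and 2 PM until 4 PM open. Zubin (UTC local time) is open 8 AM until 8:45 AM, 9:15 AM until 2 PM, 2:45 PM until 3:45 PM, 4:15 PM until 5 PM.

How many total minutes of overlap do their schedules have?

60

Uma in UTC: 10:15-12:15, 13:15-16:00, 16:30-17:00.
Bashir in UTC: 08:15-10:15, 13:00-15:00 (subtract 1h to convert from UTC+1).
Zubin in UTC: 08:00-08:45, 09:15-14:00, 14:45-15:45, 16:15-17:00.
Uma ∩ Bashir: 13:15-15:00.
Uma ∩ Bashir ∩ Zubin: 13:15-14:00, 14:45-15:00.
So the common availability across everyone is 13:15-14:00, 14:45-15:00.
Summing the common windows: 45 + 15 = 60 minutes.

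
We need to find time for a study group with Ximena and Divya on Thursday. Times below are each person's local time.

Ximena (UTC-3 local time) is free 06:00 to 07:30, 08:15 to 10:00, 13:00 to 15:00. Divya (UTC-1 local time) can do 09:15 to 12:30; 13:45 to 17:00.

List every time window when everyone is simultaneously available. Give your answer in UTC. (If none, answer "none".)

Ximena in UTC: 09:00-10:30, 11:15-13:00, 16:00-18:00 (add 3h to convert from UTC-3).
Divya in UTC: 10:15-13:30, 14:45-18:00 (add 1h to convert from UTC-1).
Ximena ∩ Divya: 10:15-10:30, 11:15-13:00, 16:00-18:00.

10:15-10:30, 11:15-13:00, 16:00-18:00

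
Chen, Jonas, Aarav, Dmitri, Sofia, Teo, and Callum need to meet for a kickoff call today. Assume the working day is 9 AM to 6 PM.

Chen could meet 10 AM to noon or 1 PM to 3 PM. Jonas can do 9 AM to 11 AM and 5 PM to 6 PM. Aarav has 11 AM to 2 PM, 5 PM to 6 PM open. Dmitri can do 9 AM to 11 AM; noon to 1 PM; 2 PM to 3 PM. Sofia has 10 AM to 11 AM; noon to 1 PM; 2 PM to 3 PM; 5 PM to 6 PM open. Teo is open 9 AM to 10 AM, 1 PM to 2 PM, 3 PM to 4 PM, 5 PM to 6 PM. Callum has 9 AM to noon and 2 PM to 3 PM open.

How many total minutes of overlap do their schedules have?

Chen ∩ Jonas: 10:00-11:00.
Chen ∩ Jonas ∩ Aarav: ∅.
Chen ∩ Jonas ∩ Aarav ∩ Dmitri: ∅.
Chen ∩ Jonas ∩ Aarav ∩ Dmitri ∩ Sofia: ∅.
Chen ∩ Jonas ∩ Aarav ∩ Dmitri ∩ Sofia ∩ Teo: ∅.
Chen ∩ Jonas ∩ Aarav ∩ Dmitri ∩ Sofia ∩ Teo ∩ Callum: ∅.
There is no time when everyone is free.
There is no common window, so the total is 0 minutes.

0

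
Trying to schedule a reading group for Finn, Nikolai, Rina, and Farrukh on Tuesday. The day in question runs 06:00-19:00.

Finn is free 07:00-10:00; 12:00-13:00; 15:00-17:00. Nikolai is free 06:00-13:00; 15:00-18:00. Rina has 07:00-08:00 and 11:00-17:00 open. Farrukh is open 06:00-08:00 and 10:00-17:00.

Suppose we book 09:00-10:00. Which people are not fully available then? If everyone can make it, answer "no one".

Farrukh, Rina

Finn: free for 09:00-10:00. Nikolai: free for 09:00-10:00. Rina: not fully free for 09:00-10:00. Farrukh: not fully free for 09:00-10:00.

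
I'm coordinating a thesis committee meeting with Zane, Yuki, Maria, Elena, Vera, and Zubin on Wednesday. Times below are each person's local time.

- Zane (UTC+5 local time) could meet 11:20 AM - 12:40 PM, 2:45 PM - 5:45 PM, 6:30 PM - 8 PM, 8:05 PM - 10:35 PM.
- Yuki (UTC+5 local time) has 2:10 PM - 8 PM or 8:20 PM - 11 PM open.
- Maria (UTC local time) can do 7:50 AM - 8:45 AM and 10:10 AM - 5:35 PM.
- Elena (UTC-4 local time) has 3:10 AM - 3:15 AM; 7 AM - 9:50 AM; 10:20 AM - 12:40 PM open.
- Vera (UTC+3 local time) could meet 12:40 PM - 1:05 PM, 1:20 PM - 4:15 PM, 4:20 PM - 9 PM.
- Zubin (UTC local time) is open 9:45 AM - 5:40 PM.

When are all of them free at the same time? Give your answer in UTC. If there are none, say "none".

Zane in UTC: 06:20-07:40, 09:45-12:45, 13:30-15:00, 15:05-17:35 (subtract 5h to convert from UTC+5).
Yuki in UTC: 09:10-15:00, 15:20-18:00 (subtract 5h to convert from UTC+5).
Maria in UTC: 07:50-08:45, 10:10-17:35.
Elena in UTC: 07:10-07:15, 11:00-13:50, 14:20-16:40 (add 4h to convert from UTC-4).
Vera in UTC: 09:40-10:05, 10:20-13:15, 13:20-18:00 (subtract 3h to convert from UTC+3).
Zubin in UTC: 09:45-17:40.
Zane ∩ Yuki: 09:45-12:45, 13:30-15:00, 15:20-17:35.
Zane ∩ Yuki ∩ Maria: 10:10-12:45, 13:30-15:00, 15:20-17:35.
Zane ∩ Yuki ∩ Maria ∩ Elena: 11:00-12:45, 13:30-13:50, 14:20-15:00, 15:20-16:40.
Zane ∩ Yuki ∩ Maria ∩ Elena ∩ Vera: 11:00-12:45, 13:30-13:50, 14:20-15:00, 15:20-16:40.
Zane ∩ Yuki ∩ Maria ∩ Elena ∩ Vera ∩ Zubin: 11:00-12:45, 13:30-13:50, 14:20-15:00, 15:20-16:40.
Those are the intersection windows.

11:00-12:45, 13:30-13:50, 14:20-15:00, 15:20-16:40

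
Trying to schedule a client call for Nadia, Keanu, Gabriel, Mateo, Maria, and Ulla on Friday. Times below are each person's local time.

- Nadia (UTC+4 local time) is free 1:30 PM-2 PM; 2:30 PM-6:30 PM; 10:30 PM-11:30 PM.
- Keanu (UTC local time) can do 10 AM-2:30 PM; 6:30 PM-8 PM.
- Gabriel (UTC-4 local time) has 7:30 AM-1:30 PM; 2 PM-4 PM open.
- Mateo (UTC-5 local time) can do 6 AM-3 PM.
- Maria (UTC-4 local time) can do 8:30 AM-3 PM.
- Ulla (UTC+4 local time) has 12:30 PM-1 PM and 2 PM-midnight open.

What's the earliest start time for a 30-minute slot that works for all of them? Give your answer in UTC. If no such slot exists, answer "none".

Nadia in UTC: 09:30-10:00, 10:30-14:30, 18:30-19:30 (subtract 4h to convert from UTC+4).
Keanu in UTC: 10:00-14:30, 18:30-20:00.
Gabriel in UTC: 11:30-17:30, 18:00-20:00 (add 4h to convert from UTC-4).
Mateo in UTC: 11:00-20:00 (add 5h to convert from UTC-5).
Maria in UTC: 12:30-19:00 (add 4h to convert from UTC-4).
Ulla in UTC: 08:30-09:00, 10:00-20:00 (subtract 4h to convert from UTC+4).
Nadia ∩ Keanu: 10:30-14:30, 18:30-19:30.
Nadia ∩ Keanu ∩ Gabriel: 11:30-14:30, 18:30-19:30.
Nadia ∩ Keanu ∩ Gabriel ∩ Mateo: 11:30-14:30, 18:30-19:30.
Nadia ∩ Keanu ∩ Gabriel ∩ Mateo ∩ Maria: 12:30-14:30, 18:30-19:00.
Nadia ∩ Keanu ∩ Gabriel ∩ Mateo ∩ Maria ∩ Ulla: 12:30-14:30, 18:30-19:00.
So the common availability across everyone is 12:30-14:30, 18:30-19:00.
The first common window of at least 30 minutes is 12:30-14:30, so the earliest start is 12:30.

12:30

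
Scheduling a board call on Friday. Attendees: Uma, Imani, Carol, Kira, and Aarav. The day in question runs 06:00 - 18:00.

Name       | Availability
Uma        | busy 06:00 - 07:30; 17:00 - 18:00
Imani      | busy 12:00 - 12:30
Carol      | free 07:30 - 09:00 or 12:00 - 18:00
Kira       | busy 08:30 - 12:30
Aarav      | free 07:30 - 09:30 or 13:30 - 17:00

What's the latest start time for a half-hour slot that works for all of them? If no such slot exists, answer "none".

Uma free: 07:30-17:00 (invert busy blocks within the working day).
Imani free: 06:00-12:00, 12:30-18:00 (invert busy blocks within the working day).
Carol free: 07:30-09:00, 12:00-18:00.
Kira free: 06:00-08:30, 12:30-18:00 (invert busy blocks within the working day).
Aarav free: 07:30-09:30, 13:30-17:00.
Uma ∩ Imani: 07:30-12:00, 12:30-17:00.
Uma ∩ Imani ∩ Carol: 07:30-09:00, 12:30-17:00.
Uma ∩ Imani ∩ Carol ∩ Kira: 07:30-08:30, 12:30-17:00.
Uma ∩ Imani ∩ Carol ∩ Kira ∩ Aarav: 07:30-08:30, 13:30-17:00.
The last common window of at least 30 minutes is 13:30-17:00; a 30-minute meeting can start as late as 16:30 and still end by 17:00.

16:30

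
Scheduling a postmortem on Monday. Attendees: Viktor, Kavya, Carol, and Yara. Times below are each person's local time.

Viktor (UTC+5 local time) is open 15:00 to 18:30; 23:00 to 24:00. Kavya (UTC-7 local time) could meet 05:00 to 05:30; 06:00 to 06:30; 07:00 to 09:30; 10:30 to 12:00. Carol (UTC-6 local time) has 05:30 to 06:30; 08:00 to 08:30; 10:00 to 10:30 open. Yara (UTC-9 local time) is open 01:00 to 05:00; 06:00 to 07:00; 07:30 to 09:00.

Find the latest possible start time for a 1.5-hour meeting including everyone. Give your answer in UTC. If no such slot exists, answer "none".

none

Viktor in UTC: 10:00-13:30, 18:00-19:00 (subtract 5h to convert from UTC+5).
Kavya in UTC: 12:00-12:30, 13:00-13:30, 14:00-16:30, 17:30-19:00 (add 7h to convert from UTC-7).
Carol in UTC: 11:30-12:30, 14:00-14:30, 16:00-16:30 (add 6h to convert from UTC-6).
Yara in UTC: 10:00-14:00, 15:00-16:00, 16:30-18:00 (add 9h to convert from UTC-9).
Viktor ∩ Kavya: 12:00-12:30, 13:00-13:30, 18:00-19:00.
Viktor ∩ Kavya ∩ Carol: 12:00-12:30.
Viktor ∩ Kavya ∩ Carol ∩ Yara: 12:00-12:30.
No common window is at least 90 minutes long.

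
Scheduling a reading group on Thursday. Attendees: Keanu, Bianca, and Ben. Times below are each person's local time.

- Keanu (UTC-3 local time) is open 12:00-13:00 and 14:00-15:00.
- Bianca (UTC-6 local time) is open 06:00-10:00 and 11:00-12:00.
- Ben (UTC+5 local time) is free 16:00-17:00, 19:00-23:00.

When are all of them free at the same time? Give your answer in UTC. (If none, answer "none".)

15:00-16:00, 17:00-18:00

Keanu in UTC: 15:00-16:00, 17:00-18:00 (add 3h to convert from UTC-3).
Bianca in UTC: 12:00-16:00, 17:00-18:00 (add 6h to convert from UTC-6).
Ben in UTC: 11:00-12:00, 14:00-18:00 (subtract 5h to convert from UTC+5).
Keanu ∩ Bianca: 15:00-16:00, 17:00-18:00.
Keanu ∩ Bianca ∩ Ben: 15:00-16:00, 17:00-18:00.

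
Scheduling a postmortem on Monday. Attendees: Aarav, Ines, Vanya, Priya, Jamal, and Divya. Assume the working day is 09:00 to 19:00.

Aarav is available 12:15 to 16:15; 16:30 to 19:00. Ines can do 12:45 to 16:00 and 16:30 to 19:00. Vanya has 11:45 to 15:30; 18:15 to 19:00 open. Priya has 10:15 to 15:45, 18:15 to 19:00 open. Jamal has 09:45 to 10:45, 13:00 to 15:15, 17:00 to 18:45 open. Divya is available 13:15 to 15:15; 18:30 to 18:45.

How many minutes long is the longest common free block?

Aarav ∩ Ines: 12:45-16:00, 16:30-19:00.
Aarav ∩ Ines ∩ Vanya: 12:45-15:30, 18:15-19:00.
Aarav ∩ Ines ∩ Vanya ∩ Priya: 12:45-15:30, 18:15-19:00.
Aarav ∩ Ines ∩ Vanya ∩ Priya ∩ Jamal: 13:00-15:15, 18:15-18:45.
Aarav ∩ Ines ∩ Vanya ∩ Priya ∩ Jamal ∩ Divya: 13:15-15:15, 18:30-18:45.
The longest is 13:15-15:15 at 120 minutes.

120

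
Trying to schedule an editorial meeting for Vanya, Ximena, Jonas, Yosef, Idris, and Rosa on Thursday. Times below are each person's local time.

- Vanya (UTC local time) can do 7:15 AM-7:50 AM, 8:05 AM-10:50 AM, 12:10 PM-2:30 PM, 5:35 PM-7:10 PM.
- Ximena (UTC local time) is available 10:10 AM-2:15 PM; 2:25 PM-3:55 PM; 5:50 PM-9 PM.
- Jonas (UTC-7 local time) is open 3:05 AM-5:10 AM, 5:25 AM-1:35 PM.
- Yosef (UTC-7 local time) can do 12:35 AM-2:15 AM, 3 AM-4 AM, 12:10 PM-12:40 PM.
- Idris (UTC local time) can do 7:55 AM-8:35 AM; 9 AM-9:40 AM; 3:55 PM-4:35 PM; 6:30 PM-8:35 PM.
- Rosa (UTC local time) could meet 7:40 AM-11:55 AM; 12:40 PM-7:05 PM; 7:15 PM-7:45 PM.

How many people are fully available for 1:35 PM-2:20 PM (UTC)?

3

Vanya in UTC: 07:15-07:50, 08:05-10:50, 12:10-14:30, 17:35-19:10.
Ximena in UTC: 10:10-14:15, 14:25-15:55, 17:50-21:00.
Jonas in UTC: 10:05-12:10, 12:25-20:35 (add 7h to convert from UTC-7).
Yosef in UTC: 07:35-09:15, 10:00-11:00, 19:10-19:40 (add 7h to convert from UTC-7).
Idris in UTC: 07:55-08:35, 09:00-09:40, 15:55-16:35, 18:30-20:35.
Rosa in UTC: 07:40-11:55, 12:40-19:05, 19:15-19:45.
Vanya, Jonas, and Rosa can make the full 13:35-14:20 slot — that's 3.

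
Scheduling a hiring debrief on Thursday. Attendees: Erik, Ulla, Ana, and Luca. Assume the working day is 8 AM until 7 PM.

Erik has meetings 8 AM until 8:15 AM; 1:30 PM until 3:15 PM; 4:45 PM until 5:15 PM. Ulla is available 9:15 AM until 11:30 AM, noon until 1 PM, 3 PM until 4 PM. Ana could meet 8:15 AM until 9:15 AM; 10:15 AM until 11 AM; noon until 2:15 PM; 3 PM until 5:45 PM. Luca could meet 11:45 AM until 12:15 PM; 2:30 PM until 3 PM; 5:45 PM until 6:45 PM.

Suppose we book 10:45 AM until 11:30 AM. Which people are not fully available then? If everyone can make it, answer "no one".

Ana, Luca

Erik free: 08:15-13:30, 15:15-16:45, 17:15-19:00 (invert busy blocks within the working day).
Ulla free: 09:15-11:30, 12:00-13:00, 15:00-16:00.
Ana free: 08:15-09:15, 10:15-11:00, 12:00-14:15, 15:00-17:45.
Luca free: 11:45-12:15, 14:30-15:00, 17:45-18:45.
Erik: free for 10:45-11:30. Ulla: free for 10:45-11:30. Ana: not fully free for 10:45-11:30. Luca: not fully free for 10:45-11:30.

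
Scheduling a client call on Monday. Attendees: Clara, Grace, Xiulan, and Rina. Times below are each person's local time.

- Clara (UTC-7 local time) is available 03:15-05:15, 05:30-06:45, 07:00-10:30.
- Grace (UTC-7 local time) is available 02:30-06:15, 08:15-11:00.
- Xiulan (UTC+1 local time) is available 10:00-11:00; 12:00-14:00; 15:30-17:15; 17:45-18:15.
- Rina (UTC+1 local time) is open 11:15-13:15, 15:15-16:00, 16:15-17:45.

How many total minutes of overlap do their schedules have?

Clara in UTC: 10:15-12:15, 12:30-13:45, 14:00-17:30 (add 7h to convert from UTC-7).
Grace in UTC: 09:30-13:15, 15:15-18:00 (add 7h to convert from UTC-7).
Xiulan in UTC: 09:00-10:00, 11:00-13:00, 14:30-16:15, 16:45-17:15 (subtract 1h to convert from UTC+1).
Rina in UTC: 10:15-12:15, 14:15-15:00, 15:15-16:45 (subtract 1h to convert from UTC+1).
Clara ∩ Grace: 10:15-12:15, 12:30-13:15, 15:15-17:30.
Clara ∩ Grace ∩ Xiulan: 11:00-12:15, 12:30-13:00, 15:15-16:15, 16:45-17:15.
Clara ∩ Grace ∩ Xiulan ∩ Rina: 11:00-12:15, 15:15-16:15.
So the common availability across everyone is 11:00-12:15, 15:15-16:15.
Summing the common windows: 75 + 60 = 135 minutes.

135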